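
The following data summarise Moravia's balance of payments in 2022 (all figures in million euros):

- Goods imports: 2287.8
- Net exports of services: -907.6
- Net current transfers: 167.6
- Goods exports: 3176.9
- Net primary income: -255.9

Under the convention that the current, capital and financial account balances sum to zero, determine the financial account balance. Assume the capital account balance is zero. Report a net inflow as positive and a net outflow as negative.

Goods balance = 3176.9 - 2287.8 = 889.1
Services balance = -907.6
Trade balance (goods + services) = 889.1 + (-907.6) = -18.5
Net primary income = -255.9
Net secondary income = 167.6
Current account = -18.5 + (-255.9) + 167.6 = -106.8
Financial account = -(-106.8) = 106.8

106.8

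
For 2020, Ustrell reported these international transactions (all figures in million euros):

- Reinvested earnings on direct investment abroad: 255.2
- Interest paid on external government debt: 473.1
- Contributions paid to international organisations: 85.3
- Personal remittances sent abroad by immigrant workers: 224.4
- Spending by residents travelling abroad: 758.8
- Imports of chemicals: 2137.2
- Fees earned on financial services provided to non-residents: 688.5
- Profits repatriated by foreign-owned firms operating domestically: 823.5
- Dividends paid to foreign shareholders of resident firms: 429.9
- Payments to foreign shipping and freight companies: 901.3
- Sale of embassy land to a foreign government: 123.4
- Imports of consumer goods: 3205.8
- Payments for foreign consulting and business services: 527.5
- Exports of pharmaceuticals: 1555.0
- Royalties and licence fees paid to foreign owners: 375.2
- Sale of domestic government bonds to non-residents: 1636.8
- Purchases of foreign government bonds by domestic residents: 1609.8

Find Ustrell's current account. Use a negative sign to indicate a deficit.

-7443.3

Goods: 1555.0 - 2137.2 - 3205.8 = -3788.0
Services: -901.3 - 758.8 + 688.5 - 375.2 - 527.5 = -1874.3
Primary income: -823.5 - 429.9 - 473.1 + 255.2 = -1471.3
Secondary income: -85.3 - 224.4 = -309.7
Current account = (-3788.0) + (-1874.3) + (-1471.3) + (-309.7) = -7443.3
(Excluded from the current account — capital account: sale of embassy land to a foreign government 123.4; financial account: sale of domestic government bonds to non-residents 1636.8, purchases of foreign government bonds by domestic residents 1609.8.)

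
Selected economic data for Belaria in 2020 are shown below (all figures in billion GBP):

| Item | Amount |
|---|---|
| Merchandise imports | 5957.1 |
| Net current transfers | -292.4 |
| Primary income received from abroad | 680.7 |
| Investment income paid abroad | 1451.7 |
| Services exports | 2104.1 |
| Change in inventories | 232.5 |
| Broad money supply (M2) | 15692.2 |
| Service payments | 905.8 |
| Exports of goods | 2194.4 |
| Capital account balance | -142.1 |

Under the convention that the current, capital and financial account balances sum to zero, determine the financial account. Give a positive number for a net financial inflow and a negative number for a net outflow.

Goods balance = 2194.4 - 5957.1 = -3762.7
Services balance = 2104.1 - 905.8 = 1198.3
Trade balance (goods + services) = -3762.7 + 1198.3 = -2564.4
Net primary income = 680.7 - 1451.7 = -771.0
Net secondary income = -292.4
Current account = -2564.4 + (-771.0) + (-292.4) = -3627.8
Financial account = -(-3627.8 + (-142.1)) = 3769.9

3769.9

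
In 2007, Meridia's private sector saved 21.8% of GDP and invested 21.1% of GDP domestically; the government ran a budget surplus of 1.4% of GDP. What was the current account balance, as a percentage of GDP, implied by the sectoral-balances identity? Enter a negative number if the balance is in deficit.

By the sectoral-balances identity, CA = (S_private - I) + (T - G).
Private balance = 21.8 - 21.1 = 0.7
Government balance (T - G) = 1.4
CA = 0.7 + 1.4 = 2.1

2.1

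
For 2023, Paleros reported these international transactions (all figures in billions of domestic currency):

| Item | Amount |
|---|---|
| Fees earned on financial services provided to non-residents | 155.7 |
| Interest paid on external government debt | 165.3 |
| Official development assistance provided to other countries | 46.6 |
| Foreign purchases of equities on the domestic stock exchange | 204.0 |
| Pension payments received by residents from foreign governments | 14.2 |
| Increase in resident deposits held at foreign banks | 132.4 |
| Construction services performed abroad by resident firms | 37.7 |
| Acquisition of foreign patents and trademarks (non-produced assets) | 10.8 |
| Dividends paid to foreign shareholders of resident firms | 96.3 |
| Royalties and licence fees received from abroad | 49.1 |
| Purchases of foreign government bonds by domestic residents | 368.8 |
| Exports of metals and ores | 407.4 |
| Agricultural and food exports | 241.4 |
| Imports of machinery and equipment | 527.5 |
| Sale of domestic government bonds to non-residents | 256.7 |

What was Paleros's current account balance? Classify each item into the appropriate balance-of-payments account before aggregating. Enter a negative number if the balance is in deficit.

Goods: -527.5 + 407.4 + 241.4 = 121.3
Services: 155.7 + 37.7 + 49.1 = 242.5
Primary income: -165.3 - 96.3 = -261.6
Secondary income: 14.2 - 46.6 = -32.4
Current account = 121.3 + 242.5 + (-261.6) + (-32.4) = 69.8
(Excluded from the current account — financial account: foreign purchases of equities on the domestic stock exchange 204.0, increase in resident deposits held at foreign banks 132.4, purchases of foreign government bonds by domestic residents 368.8, sale of domestic government bonds to non-residents 256.7; capital account: acquisition of foreign patents and trademarks (non-produced assets) 10.8.)

69.8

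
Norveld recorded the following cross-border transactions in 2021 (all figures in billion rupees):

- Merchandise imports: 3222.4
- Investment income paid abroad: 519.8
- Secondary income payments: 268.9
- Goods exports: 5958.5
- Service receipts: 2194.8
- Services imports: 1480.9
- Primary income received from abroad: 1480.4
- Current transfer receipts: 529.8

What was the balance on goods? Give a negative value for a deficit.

Goods balance = 5958.5 - 3222.4 = 2736.1

2736.1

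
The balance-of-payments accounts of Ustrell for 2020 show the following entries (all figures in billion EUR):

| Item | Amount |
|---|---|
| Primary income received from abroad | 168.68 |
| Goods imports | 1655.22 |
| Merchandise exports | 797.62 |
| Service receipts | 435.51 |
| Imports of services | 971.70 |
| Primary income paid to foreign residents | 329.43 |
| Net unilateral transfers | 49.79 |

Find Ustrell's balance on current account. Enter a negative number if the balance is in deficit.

Goods balance = 797.62 - 1655.22 = -857.60
Services balance = 435.51 - 971.70 = -536.19
Trade balance (goods + services) = -857.60 + (-536.19) = -1393.79
Net primary income = 168.68 - 329.43 = -160.75
Net secondary income = 49.79
Current account = -1393.79 + (-160.75) + 49.79 = -1504.75

-1504.75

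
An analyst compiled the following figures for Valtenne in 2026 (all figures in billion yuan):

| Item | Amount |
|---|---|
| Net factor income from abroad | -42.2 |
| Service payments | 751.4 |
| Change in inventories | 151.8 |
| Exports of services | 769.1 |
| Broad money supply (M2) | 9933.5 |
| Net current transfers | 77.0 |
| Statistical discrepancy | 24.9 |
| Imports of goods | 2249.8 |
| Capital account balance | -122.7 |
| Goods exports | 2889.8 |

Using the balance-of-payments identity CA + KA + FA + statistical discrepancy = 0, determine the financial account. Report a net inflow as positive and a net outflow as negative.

Goods balance = 2889.8 - 2249.8 = 640.0
Services balance = 769.1 - 751.4 = 17.7
Trade balance (goods + services) = 640.0 + 17.7 = 657.7
Net primary income = -42.2
Net secondary income = 77.0
Current account = 657.7 + (-42.2) + 77.0 = 692.5
Financial account = -(692.5 + (-122.7) + 24.9) = -594.7

-594.7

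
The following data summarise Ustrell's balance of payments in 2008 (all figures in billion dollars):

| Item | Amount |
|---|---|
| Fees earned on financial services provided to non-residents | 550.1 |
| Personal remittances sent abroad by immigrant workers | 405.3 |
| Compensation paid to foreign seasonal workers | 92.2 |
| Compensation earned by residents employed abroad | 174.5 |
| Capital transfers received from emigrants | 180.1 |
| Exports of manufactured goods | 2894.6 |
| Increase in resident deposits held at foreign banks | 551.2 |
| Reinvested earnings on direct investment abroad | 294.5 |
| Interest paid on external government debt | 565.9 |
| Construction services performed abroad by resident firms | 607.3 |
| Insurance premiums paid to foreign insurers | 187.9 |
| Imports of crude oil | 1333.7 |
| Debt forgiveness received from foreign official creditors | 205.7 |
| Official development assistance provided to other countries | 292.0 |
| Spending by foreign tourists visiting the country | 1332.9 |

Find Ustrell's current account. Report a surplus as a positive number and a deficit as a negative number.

Goods: -1333.7 + 2894.6 = 1560.9
Services: 1332.9 - 187.9 + 607.3 + 550.1 = 2302.4
Primary income: -92.2 - 565.9 + 294.5 + 174.5 = -189.1
Secondary income: -405.3 - 292.0 = -697.3
Current account = 1560.9 + 2302.4 + (-189.1) + (-697.3) = 2976.9
(Excluded from the current account — capital account: capital transfers received from emigrants 180.1, debt forgiveness received from foreign official creditors 205.7; financial account: increase in resident deposits held at foreign banks 551.2.)

2976.9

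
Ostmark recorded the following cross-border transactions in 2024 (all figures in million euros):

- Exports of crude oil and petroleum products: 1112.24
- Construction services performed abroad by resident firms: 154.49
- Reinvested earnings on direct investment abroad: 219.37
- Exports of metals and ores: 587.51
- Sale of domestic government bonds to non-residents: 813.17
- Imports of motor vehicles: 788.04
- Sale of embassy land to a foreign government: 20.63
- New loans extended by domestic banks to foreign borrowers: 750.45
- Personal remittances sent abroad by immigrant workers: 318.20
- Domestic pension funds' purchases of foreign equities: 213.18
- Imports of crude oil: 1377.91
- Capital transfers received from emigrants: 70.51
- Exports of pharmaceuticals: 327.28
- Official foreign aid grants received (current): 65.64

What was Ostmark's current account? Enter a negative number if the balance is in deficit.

Goods: 1112.24 - 1377.91 - 788.04 + 327.28 + 587.51 = -138.92
Services: 154.49
Primary income: 219.37
Secondary income: 65.64 - 318.20 = -252.56
Current account = (-138.92) + 154.49 + 219.37 + (-252.56) = -17.62
(Excluded from the current account — financial account: sale of domestic government bonds to non-residents 813.17, new loans extended by domestic banks to foreign borrowers 750.45, domestic pension funds' purchases of foreign equities 213.18; capital account: sale of embassy land to a foreign government 20.63, capital transfers received from emigrants 70.51.)

-17.62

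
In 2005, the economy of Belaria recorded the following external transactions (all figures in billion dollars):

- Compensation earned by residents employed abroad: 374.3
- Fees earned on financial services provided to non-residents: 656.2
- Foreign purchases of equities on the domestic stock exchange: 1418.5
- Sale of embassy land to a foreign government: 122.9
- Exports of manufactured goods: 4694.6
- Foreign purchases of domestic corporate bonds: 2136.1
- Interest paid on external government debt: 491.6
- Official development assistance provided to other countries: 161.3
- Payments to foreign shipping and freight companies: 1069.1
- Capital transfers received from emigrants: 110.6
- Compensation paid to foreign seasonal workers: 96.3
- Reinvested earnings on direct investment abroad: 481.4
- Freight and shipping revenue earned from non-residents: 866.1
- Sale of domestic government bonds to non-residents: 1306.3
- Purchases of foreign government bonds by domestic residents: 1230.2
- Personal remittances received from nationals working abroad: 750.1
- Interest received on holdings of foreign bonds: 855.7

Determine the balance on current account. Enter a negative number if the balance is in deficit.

Goods: 4694.6
Services: 866.1 - 1069.1 + 656.2 = 453.2
Primary income: 374.3 + 855.7 + 481.4 - 491.6 - 96.3 = 1123.5
Secondary income: -161.3 + 750.1 = 588.8
Current account = 4694.6 + 453.2 + 1123.5 + 588.8 = 6860.1
(Excluded from the current account — financial account: foreign purchases of equities on the domestic stock exchange 1418.5, foreign purchases of domestic corporate bonds 2136.1, sale of domestic government bonds to non-residents 1306.3, purchases of foreign government bonds by domestic residents 1230.2; capital account: sale of embassy land to a foreign government 122.9, capital transfers received from emigrants 110.6.)

6860.1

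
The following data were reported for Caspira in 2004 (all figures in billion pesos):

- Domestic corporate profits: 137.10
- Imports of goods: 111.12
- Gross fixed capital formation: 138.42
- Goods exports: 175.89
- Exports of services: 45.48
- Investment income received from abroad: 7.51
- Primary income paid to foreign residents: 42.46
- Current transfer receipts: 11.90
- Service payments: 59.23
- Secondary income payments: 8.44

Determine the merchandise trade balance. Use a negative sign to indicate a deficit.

64.77

Goods balance = 175.89 - 111.12 = 64.77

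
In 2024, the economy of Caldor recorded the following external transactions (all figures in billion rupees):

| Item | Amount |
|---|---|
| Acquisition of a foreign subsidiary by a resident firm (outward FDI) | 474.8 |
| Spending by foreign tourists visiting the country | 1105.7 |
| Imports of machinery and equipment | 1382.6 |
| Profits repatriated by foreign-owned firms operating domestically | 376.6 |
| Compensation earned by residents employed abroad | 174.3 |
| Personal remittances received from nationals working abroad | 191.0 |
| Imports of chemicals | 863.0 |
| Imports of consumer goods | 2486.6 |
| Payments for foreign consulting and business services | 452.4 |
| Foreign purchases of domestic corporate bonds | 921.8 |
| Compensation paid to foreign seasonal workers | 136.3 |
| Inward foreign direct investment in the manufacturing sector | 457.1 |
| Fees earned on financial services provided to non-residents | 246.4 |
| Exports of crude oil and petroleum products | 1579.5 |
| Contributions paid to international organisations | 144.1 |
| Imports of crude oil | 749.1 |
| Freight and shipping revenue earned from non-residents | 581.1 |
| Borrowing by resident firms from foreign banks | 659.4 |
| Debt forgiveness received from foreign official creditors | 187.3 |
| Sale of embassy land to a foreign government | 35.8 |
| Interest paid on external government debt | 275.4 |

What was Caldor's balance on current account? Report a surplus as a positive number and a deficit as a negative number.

-2988.1

Goods: -1382.6 - 749.1 + 1579.5 - 2486.6 - 863.0 = -3901.8
Services: 246.4 + 581.1 + 1105.7 - 452.4 = 1480.8
Primary income: -376.6 + 174.3 - 136.3 - 275.4 = -614.0
Secondary income: -144.1 + 191.0 = 46.9
Current account = (-3901.8) + 1480.8 + (-614.0) + 46.9 = -2988.1
(Excluded from the current account — financial account: acquisition of a foreign subsidiary by a resident firm (outward FDI) 474.8, foreign purchases of domestic corporate bonds 921.8, inward foreign direct investment in the manufacturing sector 457.1, borrowing by resident firms from foreign banks 659.4; capital account: debt forgiveness received from foreign official creditors 187.3, sale of embassy land to a foreign government 35.8.)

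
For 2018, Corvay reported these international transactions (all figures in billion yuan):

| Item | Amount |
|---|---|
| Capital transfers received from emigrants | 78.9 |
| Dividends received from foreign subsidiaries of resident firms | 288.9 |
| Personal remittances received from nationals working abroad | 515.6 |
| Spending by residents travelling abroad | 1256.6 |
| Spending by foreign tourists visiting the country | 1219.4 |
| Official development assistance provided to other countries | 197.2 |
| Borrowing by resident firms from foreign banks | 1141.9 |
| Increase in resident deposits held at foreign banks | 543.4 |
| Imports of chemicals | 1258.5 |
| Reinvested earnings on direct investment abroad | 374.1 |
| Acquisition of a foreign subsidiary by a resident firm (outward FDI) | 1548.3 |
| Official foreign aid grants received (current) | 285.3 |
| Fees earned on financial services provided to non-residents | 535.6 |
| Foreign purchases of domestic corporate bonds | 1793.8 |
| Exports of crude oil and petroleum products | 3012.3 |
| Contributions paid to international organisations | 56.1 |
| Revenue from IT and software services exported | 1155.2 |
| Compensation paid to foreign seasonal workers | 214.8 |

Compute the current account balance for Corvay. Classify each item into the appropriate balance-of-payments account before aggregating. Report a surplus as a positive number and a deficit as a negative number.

4403.2

Goods: 3012.3 - 1258.5 = 1753.8
Services: 535.6 - 1256.6 + 1219.4 + 1155.2 = 1653.6
Primary income: -214.8 + 288.9 + 374.1 = 448.2
Secondary income: 515.6 - 197.2 + 285.3 - 56.1 = 547.6
Current account = 1753.8 + 1653.6 + 448.2 + 547.6 = 4403.2
(Excluded from the current account — capital account: capital transfers received from emigrants 78.9; financial account: borrowing by resident firms from foreign banks 1141.9, increase in resident deposits held at foreign banks 543.4, acquisition of a foreign subsidiary by a resident firm (outward FDI) 1548.3, foreign purchases of domestic corporate bonds 1793.8.)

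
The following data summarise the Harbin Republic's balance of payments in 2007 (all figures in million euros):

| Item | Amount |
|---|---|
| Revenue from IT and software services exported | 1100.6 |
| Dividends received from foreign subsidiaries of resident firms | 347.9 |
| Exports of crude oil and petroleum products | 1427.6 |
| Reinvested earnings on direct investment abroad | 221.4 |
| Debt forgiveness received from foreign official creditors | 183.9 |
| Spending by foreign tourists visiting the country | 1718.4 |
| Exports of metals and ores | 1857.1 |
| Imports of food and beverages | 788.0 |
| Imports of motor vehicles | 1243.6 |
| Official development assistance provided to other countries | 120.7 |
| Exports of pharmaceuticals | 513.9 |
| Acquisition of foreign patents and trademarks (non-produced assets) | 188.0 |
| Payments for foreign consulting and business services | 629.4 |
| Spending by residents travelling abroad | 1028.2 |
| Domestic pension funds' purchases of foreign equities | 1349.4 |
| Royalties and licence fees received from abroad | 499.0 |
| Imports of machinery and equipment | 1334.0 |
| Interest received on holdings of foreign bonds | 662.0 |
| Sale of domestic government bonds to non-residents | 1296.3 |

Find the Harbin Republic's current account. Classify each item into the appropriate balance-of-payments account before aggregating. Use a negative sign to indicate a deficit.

Goods: -1334.0 + 1427.6 + 1857.1 - 1243.6 - 788.0 + 513.9 = 433.0
Services: 1100.6 - 629.4 + 1718.4 + 499.0 - 1028.2 = 1660.4
Primary income: 662.0 + 221.4 + 347.9 = 1231.3
Secondary income: -120.7
Current account = 433.0 + 1660.4 + 1231.3 + (-120.7) = 3204.0
(Excluded from the current account — capital account: debt forgiveness received from foreign official creditors 183.9, acquisition of foreign patents and trademarks (non-produced assets) 188.0; financial account: domestic pension funds' purchases of foreign equities 1349.4, sale of domestic government bonds to non-residents 1296.3.)

3204.0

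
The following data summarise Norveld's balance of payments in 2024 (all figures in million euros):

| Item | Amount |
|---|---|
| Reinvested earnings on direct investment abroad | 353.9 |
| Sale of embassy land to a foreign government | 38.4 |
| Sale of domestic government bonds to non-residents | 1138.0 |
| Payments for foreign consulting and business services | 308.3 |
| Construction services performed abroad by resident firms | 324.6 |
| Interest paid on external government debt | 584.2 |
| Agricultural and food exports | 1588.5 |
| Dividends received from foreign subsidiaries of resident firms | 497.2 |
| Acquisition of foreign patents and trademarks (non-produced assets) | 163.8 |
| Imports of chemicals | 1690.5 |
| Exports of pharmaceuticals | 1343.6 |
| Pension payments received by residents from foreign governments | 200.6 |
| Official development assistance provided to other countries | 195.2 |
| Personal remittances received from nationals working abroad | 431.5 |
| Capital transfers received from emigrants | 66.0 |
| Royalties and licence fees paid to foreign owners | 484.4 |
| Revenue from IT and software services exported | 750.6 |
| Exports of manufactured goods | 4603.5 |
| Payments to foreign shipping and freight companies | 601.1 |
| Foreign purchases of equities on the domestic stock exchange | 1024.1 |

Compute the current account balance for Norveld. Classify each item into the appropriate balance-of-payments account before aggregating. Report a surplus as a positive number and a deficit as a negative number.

Goods: 1343.6 + 1588.5 + 4603.5 - 1690.5 = 5845.1
Services: 750.6 - 601.1 - 308.3 - 484.4 + 324.6 = -318.6
Primary income: 497.2 - 584.2 + 353.9 = 266.9
Secondary income: 431.5 + 200.6 - 195.2 = 436.9
Current account = 5845.1 + (-318.6) + 266.9 + 436.9 = 6230.3
(Excluded from the current account — capital account: sale of embassy land to a foreign government 38.4, acquisition of foreign patents and trademarks (non-produced assets) 163.8, capital transfers received from emigrants 66.0; financial account: sale of domestic government bonds to non-residents 1138.0, foreign purchases of equities on the domestic stock exchange 1024.1.)

6230.3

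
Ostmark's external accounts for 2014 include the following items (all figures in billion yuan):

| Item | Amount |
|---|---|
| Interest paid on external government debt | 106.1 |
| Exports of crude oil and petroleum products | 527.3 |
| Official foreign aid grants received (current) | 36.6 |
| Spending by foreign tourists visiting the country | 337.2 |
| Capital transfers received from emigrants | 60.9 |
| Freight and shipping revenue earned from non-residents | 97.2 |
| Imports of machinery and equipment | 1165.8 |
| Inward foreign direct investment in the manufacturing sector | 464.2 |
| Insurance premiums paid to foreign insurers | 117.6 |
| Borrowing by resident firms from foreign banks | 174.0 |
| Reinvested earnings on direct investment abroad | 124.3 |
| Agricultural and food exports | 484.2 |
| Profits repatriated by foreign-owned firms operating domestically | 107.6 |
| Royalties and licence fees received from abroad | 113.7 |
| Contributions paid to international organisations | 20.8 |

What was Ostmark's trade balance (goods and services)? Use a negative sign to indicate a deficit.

Goods: -1165.8 + 484.2 + 527.3 = -154.3
Services: 97.2 - 117.6 + 113.7 + 337.2 = 430.5
Trade balance = -154.3 + 430.5 = 276.2
(Excluded from the trade balance — primary income: interest paid on external government debt 106.1, reinvested earnings on direct investment abroad 124.3, profits repatriated by foreign-owned firms operating domestically 107.6; secondary income: official foreign aid grants received (current) 36.6, contributions paid to international organisations 20.8; capital account: capital transfers received from emigrants 60.9; financial account: inward foreign direct investment in the manufacturing sector 464.2, borrowing by resident firms from foreign banks 174.0.)

276.2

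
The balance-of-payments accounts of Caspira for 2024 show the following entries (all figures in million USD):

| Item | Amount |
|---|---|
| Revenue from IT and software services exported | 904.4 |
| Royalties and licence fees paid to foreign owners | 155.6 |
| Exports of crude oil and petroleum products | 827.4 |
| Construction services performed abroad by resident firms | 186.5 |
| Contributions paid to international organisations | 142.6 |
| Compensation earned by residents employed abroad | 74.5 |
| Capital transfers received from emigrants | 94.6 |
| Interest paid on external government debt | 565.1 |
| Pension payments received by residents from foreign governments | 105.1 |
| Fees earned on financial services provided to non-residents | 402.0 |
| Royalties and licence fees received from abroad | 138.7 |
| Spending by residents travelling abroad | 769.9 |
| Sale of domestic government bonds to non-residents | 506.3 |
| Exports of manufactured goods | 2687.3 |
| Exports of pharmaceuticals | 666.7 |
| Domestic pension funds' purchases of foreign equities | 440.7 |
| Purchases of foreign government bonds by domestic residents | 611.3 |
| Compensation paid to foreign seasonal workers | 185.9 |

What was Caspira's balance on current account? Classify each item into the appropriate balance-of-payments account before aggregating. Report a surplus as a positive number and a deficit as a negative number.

Goods: 827.4 + 2687.3 + 666.7 = 4181.4
Services: 904.4 + 402.0 - 769.9 + 186.5 + 138.7 - 155.6 = 706.1
Primary income: -565.1 - 185.9 + 74.5 = -676.5
Secondary income: -142.6 + 105.1 = -37.5
Current account = 4181.4 + 706.1 + (-676.5) + (-37.5) = 4173.5
(Excluded from the current account — capital account: capital transfers received from emigrants 94.6; financial account: sale of domestic government bonds to non-residents 506.3, domestic pension funds' purchases of foreign equities 440.7, purchases of foreign government bonds by domestic residents 611.3.)

4173.5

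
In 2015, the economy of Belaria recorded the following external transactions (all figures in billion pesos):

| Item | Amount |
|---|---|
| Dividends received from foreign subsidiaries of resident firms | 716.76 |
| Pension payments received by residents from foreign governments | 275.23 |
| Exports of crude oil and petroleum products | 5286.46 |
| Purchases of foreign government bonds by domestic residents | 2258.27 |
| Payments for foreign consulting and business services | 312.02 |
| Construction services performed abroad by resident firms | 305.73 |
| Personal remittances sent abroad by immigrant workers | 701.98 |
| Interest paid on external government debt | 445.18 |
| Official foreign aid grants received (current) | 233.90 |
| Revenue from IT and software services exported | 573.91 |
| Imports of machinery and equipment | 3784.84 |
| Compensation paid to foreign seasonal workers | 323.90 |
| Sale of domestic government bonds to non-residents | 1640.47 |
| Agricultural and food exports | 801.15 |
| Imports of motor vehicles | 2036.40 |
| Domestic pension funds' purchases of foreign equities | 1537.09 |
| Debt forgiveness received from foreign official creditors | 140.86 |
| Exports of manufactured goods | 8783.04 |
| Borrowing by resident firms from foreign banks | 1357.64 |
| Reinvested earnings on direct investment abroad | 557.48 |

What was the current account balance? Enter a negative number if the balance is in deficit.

Goods: 801.15 + 5286.46 - 3784.84 + 8783.04 - 2036.40 = 9049.41
Services: -312.02 + 573.91 + 305.73 = 567.62
Primary income: 557.48 - 323.90 - 445.18 + 716.76 = 505.16
Secondary income: 233.90 + 275.23 - 701.98 = -192.85
Current account = 9049.41 + 567.62 + 505.16 + (-192.85) = 9929.34
(Excluded from the current account — financial account: purchases of foreign government bonds by domestic residents 2258.27, sale of domestic government bonds to non-residents 1640.47, domestic pension funds' purchases of foreign equities 1537.09, borrowing by resident firms from foreign banks 1357.64; capital account: debt forgiveness received from foreign official creditors 140.86.)

9929.34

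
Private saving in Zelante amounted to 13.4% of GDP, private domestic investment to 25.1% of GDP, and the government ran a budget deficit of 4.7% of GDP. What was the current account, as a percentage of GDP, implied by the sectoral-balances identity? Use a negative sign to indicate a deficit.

By the sectoral-balances identity, CA = (S_private - I) + (T - G).
Private balance = 13.4 - 25.1 = -11.7
Government balance (T - G) = -4.7
CA = -11.7 + (-4.7) = -16.4

-16.4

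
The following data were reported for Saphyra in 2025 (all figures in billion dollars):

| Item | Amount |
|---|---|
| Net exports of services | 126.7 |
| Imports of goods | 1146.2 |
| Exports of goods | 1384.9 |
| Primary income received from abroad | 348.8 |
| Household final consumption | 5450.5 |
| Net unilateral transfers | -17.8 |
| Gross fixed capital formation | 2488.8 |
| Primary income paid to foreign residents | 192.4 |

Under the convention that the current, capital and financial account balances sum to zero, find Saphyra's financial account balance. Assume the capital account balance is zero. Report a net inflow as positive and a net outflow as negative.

-504.0

Goods balance = 1384.9 - 1146.2 = 238.7
Services balance = 126.7
Trade balance (goods + services) = 238.7 + 126.7 = 365.4
Net primary income = 348.8 - 192.4 = 156.4
Net secondary income = -17.8
Current account = 365.4 + 156.4 + (-17.8) = 504.0
Financial account = -(504.0) = -504.0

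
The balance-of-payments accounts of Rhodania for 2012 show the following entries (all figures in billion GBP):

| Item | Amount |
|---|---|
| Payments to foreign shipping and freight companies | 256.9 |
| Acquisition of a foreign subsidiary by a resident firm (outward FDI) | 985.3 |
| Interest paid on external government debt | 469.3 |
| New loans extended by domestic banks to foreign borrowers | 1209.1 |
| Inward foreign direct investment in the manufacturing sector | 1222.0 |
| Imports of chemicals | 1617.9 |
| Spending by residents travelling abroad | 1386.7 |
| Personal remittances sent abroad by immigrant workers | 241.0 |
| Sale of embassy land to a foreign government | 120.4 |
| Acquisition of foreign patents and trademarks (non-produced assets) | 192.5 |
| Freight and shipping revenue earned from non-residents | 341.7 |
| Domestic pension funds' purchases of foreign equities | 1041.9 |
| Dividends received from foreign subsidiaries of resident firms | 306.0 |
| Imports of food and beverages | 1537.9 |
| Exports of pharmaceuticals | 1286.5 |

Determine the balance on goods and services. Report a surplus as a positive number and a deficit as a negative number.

-3171.2

Goods: 1286.5 - 1537.9 - 1617.9 = -1869.3
Services: -256.9 + 341.7 - 1386.7 = -1301.9
Trade balance = -1869.3 + (-1301.9) = -3171.2
(Excluded from the trade balance — financial account: acquisition of a foreign subsidiary by a resident firm (outward FDI) 985.3, new loans extended by domestic banks to foreign borrowers 1209.1, inward foreign direct investment in the manufacturing sector 1222.0, domestic pension funds' purchases of foreign equities 1041.9; primary income: interest paid on external government debt 469.3, dividends received from foreign subsidiaries of resident firms 306.0; secondary income: personal remittances sent abroad by immigrant workers 241.0; capital account: sale of embassy land to a foreign government 120.4, acquisition of foreign patents and trademarks (non-produced assets) 192.5.)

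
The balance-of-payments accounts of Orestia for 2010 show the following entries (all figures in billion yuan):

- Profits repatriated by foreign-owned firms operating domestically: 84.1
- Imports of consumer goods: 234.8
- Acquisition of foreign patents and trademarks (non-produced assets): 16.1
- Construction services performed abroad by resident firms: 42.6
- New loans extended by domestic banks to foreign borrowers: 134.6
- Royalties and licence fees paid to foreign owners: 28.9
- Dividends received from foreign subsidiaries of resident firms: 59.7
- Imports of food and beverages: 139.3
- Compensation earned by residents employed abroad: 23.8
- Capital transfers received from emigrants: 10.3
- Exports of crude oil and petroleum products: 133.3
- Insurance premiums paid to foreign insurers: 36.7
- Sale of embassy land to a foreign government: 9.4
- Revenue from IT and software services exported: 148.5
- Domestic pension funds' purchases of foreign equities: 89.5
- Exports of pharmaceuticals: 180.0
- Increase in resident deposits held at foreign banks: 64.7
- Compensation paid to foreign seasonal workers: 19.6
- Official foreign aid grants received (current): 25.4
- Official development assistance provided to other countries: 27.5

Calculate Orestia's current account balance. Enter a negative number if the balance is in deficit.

Goods: 180.0 + 133.3 - 234.8 - 139.3 = -60.8
Services: 148.5 - 28.9 + 42.6 - 36.7 = 125.5
Primary income: -19.6 + 23.8 + 59.7 - 84.1 = -20.2
Secondary income: 25.4 - 27.5 = -2.1
Current account = (-60.8) + 125.5 + (-20.2) + (-2.1) = 42.4
(Excluded from the current account — capital account: acquisition of foreign patents and trademarks (non-produced assets) 16.1, capital transfers received from emigrants 10.3, sale of embassy land to a foreign government 9.4; financial account: new loans extended by domestic banks to foreign borrowers 134.6, domestic pension funds' purchases of foreign equities 89.5, increase in resident deposits held at foreign banks 64.7.)

42.4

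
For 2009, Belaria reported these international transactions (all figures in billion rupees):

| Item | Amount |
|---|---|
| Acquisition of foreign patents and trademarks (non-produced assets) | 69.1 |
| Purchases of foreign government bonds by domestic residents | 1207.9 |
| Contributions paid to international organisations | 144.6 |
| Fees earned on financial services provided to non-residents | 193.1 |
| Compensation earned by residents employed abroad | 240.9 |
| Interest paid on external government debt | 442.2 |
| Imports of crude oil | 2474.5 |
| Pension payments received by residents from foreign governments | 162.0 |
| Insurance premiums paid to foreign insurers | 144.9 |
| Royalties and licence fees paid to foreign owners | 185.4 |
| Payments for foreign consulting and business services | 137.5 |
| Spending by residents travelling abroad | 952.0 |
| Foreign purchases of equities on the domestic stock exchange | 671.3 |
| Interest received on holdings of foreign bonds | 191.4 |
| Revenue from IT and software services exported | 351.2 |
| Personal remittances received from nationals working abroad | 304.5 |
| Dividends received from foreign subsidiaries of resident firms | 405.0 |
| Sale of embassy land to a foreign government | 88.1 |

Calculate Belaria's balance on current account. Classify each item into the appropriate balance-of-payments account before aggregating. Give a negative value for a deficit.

Goods: -2474.5
Services: -144.9 - 185.4 + 193.1 - 952.0 + 351.2 - 137.5 = -875.5
Primary income: -442.2 + 191.4 + 405.0 + 240.9 = 395.1
Secondary income: -144.6 + 162.0 + 304.5 = 321.9
Current account = (-2474.5) + (-875.5) + 395.1 + 321.9 = -2633.0
(Excluded from the current account — capital account: acquisition of foreign patents and trademarks (non-produced assets) 69.1, sale of embassy land to a foreign government 88.1; financial account: purchases of foreign government bonds by domestic residents 1207.9, foreign purchases of equities on the domestic stock exchange 671.3.)

-2633.0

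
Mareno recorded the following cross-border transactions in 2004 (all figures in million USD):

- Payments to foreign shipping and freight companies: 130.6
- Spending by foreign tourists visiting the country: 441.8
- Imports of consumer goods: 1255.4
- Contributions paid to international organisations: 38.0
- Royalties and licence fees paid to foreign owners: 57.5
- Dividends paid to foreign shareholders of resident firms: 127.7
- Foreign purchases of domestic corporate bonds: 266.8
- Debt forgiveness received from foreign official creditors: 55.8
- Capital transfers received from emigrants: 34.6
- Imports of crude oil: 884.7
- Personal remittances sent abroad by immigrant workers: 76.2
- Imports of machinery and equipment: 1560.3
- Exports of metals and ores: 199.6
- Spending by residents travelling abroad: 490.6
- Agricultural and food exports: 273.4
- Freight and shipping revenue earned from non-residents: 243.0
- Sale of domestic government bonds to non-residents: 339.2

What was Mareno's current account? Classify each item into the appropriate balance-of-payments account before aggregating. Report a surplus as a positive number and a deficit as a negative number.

Goods: 199.6 - 884.7 - 1255.4 - 1560.3 + 273.4 = -3227.4
Services: -57.5 - 490.6 - 130.6 + 441.8 + 243.0 = 6.1
Primary income: -127.7
Secondary income: -76.2 - 38.0 = -114.2
Current account = (-3227.4) + 6.1 + (-127.7) + (-114.2) = -3463.2
(Excluded from the current account — financial account: foreign purchases of domestic corporate bonds 266.8, sale of domestic government bonds to non-residents 339.2; capital account: debt forgiveness received from foreign official creditors 55.8, capital transfers received from emigrants 34.6.)

-3463.2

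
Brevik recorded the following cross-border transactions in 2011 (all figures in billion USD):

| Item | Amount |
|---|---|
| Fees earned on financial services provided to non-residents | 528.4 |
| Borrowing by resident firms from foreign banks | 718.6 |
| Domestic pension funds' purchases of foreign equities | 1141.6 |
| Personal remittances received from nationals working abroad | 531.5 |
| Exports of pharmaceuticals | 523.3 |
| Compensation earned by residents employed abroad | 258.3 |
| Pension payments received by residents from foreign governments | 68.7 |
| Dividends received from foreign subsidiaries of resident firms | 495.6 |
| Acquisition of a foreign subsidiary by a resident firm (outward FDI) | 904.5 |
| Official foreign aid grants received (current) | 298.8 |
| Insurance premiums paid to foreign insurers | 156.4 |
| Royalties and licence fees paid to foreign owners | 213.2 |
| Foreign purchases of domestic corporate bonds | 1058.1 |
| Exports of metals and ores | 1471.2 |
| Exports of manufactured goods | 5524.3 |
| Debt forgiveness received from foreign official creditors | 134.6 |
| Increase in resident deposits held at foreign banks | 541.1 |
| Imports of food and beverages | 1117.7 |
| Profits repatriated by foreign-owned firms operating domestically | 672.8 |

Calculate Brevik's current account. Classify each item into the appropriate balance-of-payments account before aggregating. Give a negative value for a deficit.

Goods: 523.3 - 1117.7 + 5524.3 + 1471.2 = 6401.1
Services: 528.4 - 213.2 - 156.4 = 158.8
Primary income: -672.8 + 495.6 + 258.3 = 81.1
Secondary income: 531.5 + 68.7 + 298.8 = 899.0
Current account = 6401.1 + 158.8 + 81.1 + 899.0 = 7540.0
(Excluded from the current account — financial account: borrowing by resident firms from foreign banks 718.6, domestic pension funds' purchases of foreign equities 1141.6, acquisition of a foreign subsidiary by a resident firm (outward FDI) 904.5, foreign purchases of domestic corporate bonds 1058.1, increase in resident deposits held at foreign banks 541.1; capital account: debt forgiveness received from foreign official creditors 134.6.)

7540.0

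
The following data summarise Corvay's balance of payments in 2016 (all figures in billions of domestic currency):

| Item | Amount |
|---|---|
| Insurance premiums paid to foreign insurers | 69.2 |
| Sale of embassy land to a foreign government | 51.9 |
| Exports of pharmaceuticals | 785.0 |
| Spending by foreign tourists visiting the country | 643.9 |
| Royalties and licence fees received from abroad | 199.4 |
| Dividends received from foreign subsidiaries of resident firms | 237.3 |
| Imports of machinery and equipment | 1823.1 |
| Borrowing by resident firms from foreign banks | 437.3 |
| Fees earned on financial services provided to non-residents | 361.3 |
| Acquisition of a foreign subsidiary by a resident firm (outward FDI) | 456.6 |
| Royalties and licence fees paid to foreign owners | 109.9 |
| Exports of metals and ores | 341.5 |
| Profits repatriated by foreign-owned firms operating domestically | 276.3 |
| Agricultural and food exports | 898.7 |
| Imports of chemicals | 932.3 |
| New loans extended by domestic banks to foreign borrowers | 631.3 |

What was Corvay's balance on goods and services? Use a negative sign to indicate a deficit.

295.3

Goods: -1823.1 + 785.0 + 898.7 + 341.5 - 932.3 = -730.2
Services: 361.3 + 199.4 + 643.9 - 109.9 - 69.2 = 1025.5
Trade balance = -730.2 + 1025.5 = 295.3
(Excluded from the trade balance — capital account: sale of embassy land to a foreign government 51.9; primary income: dividends received from foreign subsidiaries of resident firms 237.3, profits repatriated by foreign-owned firms operating domestically 276.3; financial account: borrowing by resident firms from foreign banks 437.3, acquisition of a foreign subsidiary by a resident firm (outward FDI) 456.6, new loans extended by domestic banks to foreign borrowers 631.3.)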